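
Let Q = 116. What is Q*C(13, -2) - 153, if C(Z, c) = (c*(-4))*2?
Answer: 1703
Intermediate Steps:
C(Z, c) = -8*c (C(Z, c) = -4*c*2 = -8*c)
Q*C(13, -2) - 153 = 116*(-8*(-2)) - 153 = 116*16 - 153 = 1856 - 153 = 1703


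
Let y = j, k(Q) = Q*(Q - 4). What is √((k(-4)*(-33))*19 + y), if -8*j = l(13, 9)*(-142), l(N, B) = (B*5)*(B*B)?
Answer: √178539/2 ≈ 211.27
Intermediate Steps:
k(Q) = Q*(-4 + Q)
l(N, B) = 5*B³ (l(N, B) = (5*B)*B² = 5*B³)
j = 258795/4 (j = -5*9³*(-142)/8 = -5*729*(-142)/8 = -3645*(-142)/8 = -⅛*(-517590) = 258795/4 ≈ 64699.)
y = 258795/4 ≈ 64699.
√((k(-4)*(-33))*19 + y) = √((-4*(-4 - 4)*(-33))*19 + 258795/4) = √((-4*(-8)*(-33))*19 + 258795/4) = √((32*(-33))*19 + 258795/4) = √(-1056*19 + 258795/4) = √(-20064 + 258795/4) = √(178539/4) = √178539/2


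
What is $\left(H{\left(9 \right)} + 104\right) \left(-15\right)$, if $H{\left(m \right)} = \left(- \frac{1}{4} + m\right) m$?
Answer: $- \frac{10965}{4} \approx -2741.3$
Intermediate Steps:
$H{\left(m \right)} = m \left(- \frac{1}{4} + m\right)$ ($H{\left(m \right)} = \left(\left(-1\right) \frac{1}{4} + m\right) m = \left(- \frac{1}{4} + m\right) m = m \left(- \frac{1}{4} + m\right)$)
$\left(H{\left(9 \right)} + 104\right) \left(-15\right) = \left(9 \left(- \frac{1}{4} + 9\right) + 104\right) \left(-15\right) = \left(9 \cdot \frac{35}{4} + 104\right) \left(-15\right) = \left(\frac{315}{4} + 104\right) \left(-15\right) = \frac{731}{4} \left(-15\right) = - \frac{10965}{4}$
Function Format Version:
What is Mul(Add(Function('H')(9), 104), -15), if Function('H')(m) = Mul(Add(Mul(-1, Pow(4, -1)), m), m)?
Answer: Rational(-10965, 4) ≈ -2741.3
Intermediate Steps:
Function('H')(m) = Mul(m, Add(Rational(-1, 4), m)) (Function('H')(m) = Mul(Add(Mul(-1, Rational(1, 4)), m), m) = Mul(Add(Rational(-1, 4), m), m) = Mul(m, Add(Rational(-1, 4), m)))
Mul(Add(Function('H')(9), 104), -15) = Mul(Add(Mul(9, Add(Rational(-1, 4), 9)), 104), -15) = Mul(Add(Mul(9, Rational(35, 4)), 104), -15) = Mul(Add(Rational(315, 4), 104), -15) = Mul(Rational(731, 4), -15) = Rational(-10965, 4)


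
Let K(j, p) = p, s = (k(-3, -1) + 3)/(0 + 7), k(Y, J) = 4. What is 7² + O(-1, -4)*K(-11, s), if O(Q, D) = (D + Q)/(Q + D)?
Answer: 50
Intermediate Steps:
O(Q, D) = 1 (O(Q, D) = (D + Q)/(D + Q) = 1)
s = 1 (s = (4 + 3)/(0 + 7) = 7/7 = 7*(⅐) = 1)
7² + O(-1, -4)*K(-11, s) = 7² + 1*1 = 49 + 1 = 50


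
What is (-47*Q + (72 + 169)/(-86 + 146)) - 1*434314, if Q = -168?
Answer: -25584839/60 ≈ -4.2641e+5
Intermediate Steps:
(-47*Q + (72 + 169)/(-86 + 146)) - 1*434314 = (-47*(-168) + (72 + 169)/(-86 + 146)) - 1*434314 = (7896 + 241/60) - 434314 = 474001/60 - 434314 = -25584839/60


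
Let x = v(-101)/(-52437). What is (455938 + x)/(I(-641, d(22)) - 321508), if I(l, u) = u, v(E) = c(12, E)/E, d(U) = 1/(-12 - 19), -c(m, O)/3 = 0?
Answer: -487382/343681 ≈ -1.4181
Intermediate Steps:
c(m, O) = 0 (c(m, O) = -3*0 = 0)
d(U) = -1/31 (d(U) = 1/(-31) = -1/31)
v(E) = 0 (v(E) = 0/E = 0)
x = 0 (x = 0/(-52437) = 0*(-1/52437) = 0)
(455938 + x)/(I(-641, d(22)) - 321508) = (455938 + 0)/(-1/31 - 321508) = 455938/(-9966749/31) = 455938*(-31/9966749) = -487382/343681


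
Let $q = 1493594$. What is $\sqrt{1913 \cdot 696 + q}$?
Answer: $\sqrt{2825042} \approx 1680.8$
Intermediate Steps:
$\sqrt{1913 \cdot 696 + q} = \sqrt{1913 \cdot 696 + 1493594} = \sqrt{1331448 + 1493594} = \sqrt{2825042}$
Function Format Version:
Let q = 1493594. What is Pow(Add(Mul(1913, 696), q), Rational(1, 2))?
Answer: Pow(2825042, Rational(1, 2)) ≈ 1680.8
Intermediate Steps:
Pow(Add(Mul(1913, 696), q), Rational(1, 2)) = Pow(Add(Mul(1913, 696), 1493594), Rational(1, 2)) = Pow(Add(1331448, 1493594), Rational(1, 2)) = Pow(2825042, Rational(1, 2))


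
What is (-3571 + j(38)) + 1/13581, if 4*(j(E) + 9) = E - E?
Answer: -48619979/13581 ≈ -3580.0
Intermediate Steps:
j(E) = -9 (j(E) = -9 + (E - E)/4 = -9 + (1/4)*0 = -9 + 0 = -9)
(-3571 + j(38)) + 1/13581 = (-3571 - 9) + 1/13581 = -3580 + 1/13581 = -48619979/13581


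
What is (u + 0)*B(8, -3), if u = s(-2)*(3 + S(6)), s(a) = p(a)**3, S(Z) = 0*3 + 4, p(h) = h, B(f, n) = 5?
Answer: -280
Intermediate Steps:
S(Z) = 4 (S(Z) = 0 + 4 = 4)
s(a) = a**3
u = -56 (u = (-2)**3*(3 + 4) = -8*7 = -56)
(u + 0)*B(8, -3) = (-56 + 0)*5 = -56*5 = -280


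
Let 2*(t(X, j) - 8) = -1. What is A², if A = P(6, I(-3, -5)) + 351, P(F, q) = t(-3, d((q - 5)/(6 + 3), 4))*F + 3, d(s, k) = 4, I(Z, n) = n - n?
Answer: 159201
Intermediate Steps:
I(Z, n) = 0
t(X, j) = 15/2 (t(X, j) = 8 + (½)*(-1) = 8 - ½ = 15/2)
P(F, q) = 3 + 15*F/2 (P(F, q) = 15*F/2 + 3 = 3 + 15*F/2)
A = 399 (A = (3 + (15/2)*6) + 351 = (3 + 45) + 351 = 48 + 351 = 399)
A² = 399² = 159201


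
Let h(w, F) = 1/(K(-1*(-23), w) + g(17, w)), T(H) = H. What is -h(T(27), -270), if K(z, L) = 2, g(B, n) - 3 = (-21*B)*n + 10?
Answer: 1/9624 ≈ 0.00010391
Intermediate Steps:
g(B, n) = 13 - 21*B*n (g(B, n) = 3 + ((-21*B)*n + 10) = 3 + (-21*B*n + 10) = 3 + (10 - 21*B*n) = 13 - 21*B*n)
h(w, F) = 1/(15 - 357*w) (h(w, F) = 1/(2 + (13 - 21*17*w)) = 1/(2 + (13 - 357*w)) = 1/(15 - 357*w))
-h(T(27), -270) = -(-1)/(-15 + 357*27) = -(-1)/(-15 + 9639) = -(-1)/9624 = -1*(-1/9624) = 1/9624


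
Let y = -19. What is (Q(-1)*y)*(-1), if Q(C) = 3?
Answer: 57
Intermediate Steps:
(Q(-1)*y)*(-1) = (3*(-19))*(-1) = -57*(-1) = 57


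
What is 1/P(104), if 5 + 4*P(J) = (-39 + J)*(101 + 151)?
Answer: 4/16375 ≈ 0.00024427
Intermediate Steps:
P(J) = -9833/4 + 63*J (P(J) = -5/4 + ((-39 + J)*(101 + 151))/4 = -5/4 + ((-39 + J)*252)/4 = -5/4 + (-9828 + 252*J)/4 = -5/4 + (-2457 + 63*J) = -9833/4 + 63*J)
1/P(104) = 1/(-9833/4 + 63*104) = 1/(-9833/4 + 6552) = 1/(16375/4) = 4/16375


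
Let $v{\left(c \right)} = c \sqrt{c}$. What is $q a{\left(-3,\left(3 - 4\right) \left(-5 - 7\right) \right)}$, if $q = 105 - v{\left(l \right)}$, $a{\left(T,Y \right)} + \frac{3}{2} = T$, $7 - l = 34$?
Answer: $- \frac{945}{2} - \frac{729 i \sqrt{3}}{2} \approx -472.5 - 631.33 i$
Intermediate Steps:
$l = -27$ ($l = 7 - 34 = -27$)
$a{\left(T,Y \right)} = - \frac{3}{2} + T$
$v{\left(c \right)} = c^{\frac{3}{2}}$
$q = 105 + 81 i \sqrt{3}$ ($q = 105 - \left(-27\right)^{\frac{3}{2}} = 105 - - 81 i \sqrt{3} = 105 + 81 i \sqrt{3} \approx 105.0 + 140.3 i$)
$q a{\left(-3,\left(3 - 4\right) \left(-5 - 7\right) \right)} = \left(105 + 81 i \sqrt{3}\right) \left(- \frac{3}{2} - 3\right) = \left(105 + 81 i \sqrt{3}\right) \left(- \frac{9}{2}\right) = - \frac{945}{2} - \frac{729 i \sqrt{3}}{2}$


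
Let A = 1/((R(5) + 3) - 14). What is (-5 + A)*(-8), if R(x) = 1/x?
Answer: 1100/27 ≈ 40.741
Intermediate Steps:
A = -5/54 (A = 1/((1/5 + 3) - 14) = 1/((⅕ + 3) - 14) = 1/(16/5 - 14) = 1/(-54/5) = -5/54 ≈ -0.092593)
(-5 + A)*(-8) = (-5 - 5/54)*(-8) = -275/54*(-8) = 1100/27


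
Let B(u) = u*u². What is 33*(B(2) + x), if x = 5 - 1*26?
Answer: -429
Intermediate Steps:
x = -21 (x = 5 - 26 = -21)
B(u) = u³
33*(B(2) + x) = 33*(2³ - 21) = 33*(8 - 21) = 33*(-13) = -429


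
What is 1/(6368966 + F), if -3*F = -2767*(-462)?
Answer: 1/5942848 ≈ 1.6827e-7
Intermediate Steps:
F = -426118 (F = -(-2767)*(-462)/3 = -⅓*1278354 = -426118)
1/(6368966 + F) = 1/(6368966 - 426118) = 1/5942848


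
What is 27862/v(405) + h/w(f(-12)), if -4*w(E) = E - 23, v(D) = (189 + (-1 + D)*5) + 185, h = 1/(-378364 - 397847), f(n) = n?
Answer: 18022325507/1548540945 ≈ 11.638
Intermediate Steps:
h = -1/776211 (h = 1/(-776211) = -1/776211 ≈ -1.2883e-6)
v(D) = 369 + 5*D (v(D) = (189 + (-5 + 5*D)) + 185 = (184 + 5*D) + 185 = 369 + 5*D)
w(E) = 23/4 - E/4 (w(E) = -(E - 23)/4 = -(-23 + E)/4 = 23/4 - E/4)
27862/v(405) + h/w(f(-12)) = 27862/(369 + 5*405) - 1/(776211*(23/4 - ¼*(-12))) = 27862/(369 + 2025) - 1/(776211*(23/4 + 3)) = 27862/2394 - 1/(776211*35/4) = 27862*(1/2394) - 1/776211*4/35 = 13931/1197 - 4/27167385 = 18022325507/1548540945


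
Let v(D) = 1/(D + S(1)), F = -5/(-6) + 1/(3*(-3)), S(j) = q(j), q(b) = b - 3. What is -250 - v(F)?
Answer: -5732/23 ≈ -249.22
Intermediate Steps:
q(b) = -3 + b
S(j) = -3 + j
F = 13/18 (F = -5*(-⅙) + (⅓)*(-⅓) = ⅚ - ⅑ = 13/18 ≈ 0.72222)
v(D) = 1/(-2 + D) (v(D) = 1/(D + (-3 + 1)) = 1/(D - 2) = 1/(-2 + D))
-250 - v(F) = -250 - 1/(-2 + 13/18) = -250 - 1/(-23/18) = -250 - 1*(-18/23) = -250 + 18/23 = -5732/23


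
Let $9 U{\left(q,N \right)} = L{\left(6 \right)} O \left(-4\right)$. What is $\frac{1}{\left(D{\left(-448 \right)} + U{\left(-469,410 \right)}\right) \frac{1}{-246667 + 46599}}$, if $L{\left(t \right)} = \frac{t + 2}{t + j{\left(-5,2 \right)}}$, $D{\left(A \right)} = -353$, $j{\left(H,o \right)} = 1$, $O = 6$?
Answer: $\frac{4201428}{7477} \approx 561.91$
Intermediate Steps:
$L{\left(t \right)} = \frac{2 + t}{1 + t}$ ($L{\left(t \right)} = \frac{t + 2}{t + 1} = \frac{2 + t}{1 + t}$)
$U{\left(q,N \right)} = - \frac{64}{21}$ ($U{\left(q,N \right)} = \frac{\frac{2 + 6}{1 + 6} \cdot 6 \left(-4\right)}{9} = \frac{\frac{1}{7} \cdot 8 \cdot 6 \left(-4\right)}{9} = \frac{\frac{8}{7} \cdot 6 \left(-4\right)}{9} = \frac{\frac{48}{7} \left(-4\right)}{9} = \frac{1}{9} \left(- \frac{192}{7}\right) = - \frac{64}{21}$)
$\frac{1}{\left(D{\left(-448 \right)} + U{\left(-469,410 \right)}\right) \frac{1}{-246667 + 46599}} = \frac{1}{\left(-353 - \frac{64}{21}\right) \frac{1}{-246667 + 46599}} = \frac{1}{\left(- \frac{7477}{21}\right) \frac{1}{-200068}} = \frac{1}{\left(- \frac{7477}{21}\right) \left(- \frac{1}{200068}\right)} = \frac{1}{\frac{7477}{4201428}} = \frac{4201428}{7477}$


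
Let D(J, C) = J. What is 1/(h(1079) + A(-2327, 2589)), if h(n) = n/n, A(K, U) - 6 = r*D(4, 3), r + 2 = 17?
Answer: 1/67 ≈ 0.014925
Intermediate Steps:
r = 15 (r = -2 + 17 = 15)
A(K, U) = 66 (A(K, U) = 6 + 15*4 = 6 + 60 = 66)
h(n) = 1
1/(h(1079) + A(-2327, 2589)) = 1/(1 + 66) = 1/67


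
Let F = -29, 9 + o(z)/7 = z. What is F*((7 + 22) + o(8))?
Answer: -638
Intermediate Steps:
o(z) = -63 + 7*z
F*((7 + 22) + o(8)) = -29*((7 + 22) + (-63 + 7*8)) = -29*(29 + (-63 + 56)) = -29*(29 - 7) = -29*22 = -638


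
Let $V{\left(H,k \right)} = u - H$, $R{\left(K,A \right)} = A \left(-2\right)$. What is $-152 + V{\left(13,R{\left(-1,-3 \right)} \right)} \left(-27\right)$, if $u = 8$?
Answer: $-17$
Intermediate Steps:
$R{\left(K,A \right)} = - 2 A$
$V{\left(H,k \right)} = 8 - H$
$-152 + V{\left(13,R{\left(-1,-3 \right)} \right)} \left(-27\right) = -152 + \left(8 - 13\right) \left(-27\right) = -152 - -135 = -152 + 135 = -17$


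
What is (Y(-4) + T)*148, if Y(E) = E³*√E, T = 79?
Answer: 11692 - 18944*I ≈ 11692.0 - 18944.0*I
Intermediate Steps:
Y(E) = E^(7/2)
(Y(-4) + T)*148 = ((-4)^(7/2) + 79)*148 = (-128*I + 79)*148 = (79 - 128*I)*148 = 11692 - 18944*I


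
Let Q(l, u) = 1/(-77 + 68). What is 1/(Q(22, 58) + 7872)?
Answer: 9/70847 ≈ 0.00012703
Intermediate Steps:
Q(l, u) = -1/9 (Q(l, u) = 1/(-9) = -1/9)
1/(Q(22, 58) + 7872) = 1/(-1/9 + 7872) = 1/(70847/9) = 9/70847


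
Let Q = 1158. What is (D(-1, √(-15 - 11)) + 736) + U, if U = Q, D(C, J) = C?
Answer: 1893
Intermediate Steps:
U = 1158
(D(-1, √(-15 - 11)) + 736) + U = (-1 + 736) + 1158 = 735 + 1158 = 1893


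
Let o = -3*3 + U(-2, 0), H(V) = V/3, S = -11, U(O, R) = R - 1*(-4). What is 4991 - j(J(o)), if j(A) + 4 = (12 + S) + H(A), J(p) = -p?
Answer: 14977/3 ≈ 4992.3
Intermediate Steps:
U(O, R) = 4 + R (U(O, R) = R + 4 = 4 + R)
H(V) = V/3 (H(V) = V*(⅓) = V/3)
o = -5 (o = -3*3 + (4 + 0) = -9 + 4 = -5)
j(A) = -3 + A/3 (j(A) = -4 + ((12 - 11) + A/3) = -4 + (1 + A/3) = -3 + A/3)
4991 - j(J(o)) = 4991 - (-3 + (-1*(-5))/3) = 4991 - (-3 + (⅓)*5) = 4991 - (-3 + 5/3) = 4991 - 1*(-4/3) = 4991 + 4/3 = 14977/3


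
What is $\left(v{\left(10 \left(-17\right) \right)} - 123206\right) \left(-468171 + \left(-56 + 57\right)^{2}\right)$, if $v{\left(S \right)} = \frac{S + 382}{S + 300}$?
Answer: $\frac{749847664056}{13} \approx 5.7681 \cdot 10^{10}$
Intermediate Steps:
$v{\left(S \right)} = \frac{382 + S}{300 + S}$
$\left(v{\left(10 \left(-17\right) \right)} - 123206\right) \left(-468171 + \left(-56 + 57\right)^{2}\right) = \left(\frac{382 + 10 \left(-17\right)}{300 + 10 \left(-17\right)} - 123206\right) \left(-468171 + \left(-56 + 57\right)^{2}\right) = \left(\frac{382 - 170}{300 - 170} - 123206\right) \left(-468171 + 1^{2}\right) = \left(\frac{1}{130} \cdot 212 - 123206\right) \left(-468171 + 1\right) = \left(\frac{1}{130} \cdot 212 - 123206\right) \left(-468170\right) = \left(\frac{106}{65} - 123206\right) \left(-468170\right) = \left(- \frac{8008284}{65}\right) \left(-468170\right) = \frac{749847664056}{13}$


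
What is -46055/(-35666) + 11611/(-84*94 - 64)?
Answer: -23760063/141950680 ≈ -0.16738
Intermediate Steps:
-46055/(-35666) + 11611/(-84*94 - 64) = -46055*(-1/35666) + 11611/(-7896 - 64) = 46055/35666 + 11611/(-7960) = 46055/35666 + 11611*(-1/7960) = 46055/35666 - 11611/7960 = -23760063/141950680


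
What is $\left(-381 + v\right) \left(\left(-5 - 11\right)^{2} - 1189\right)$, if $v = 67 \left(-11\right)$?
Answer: $1043094$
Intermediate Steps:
$v = -737$
$\left(-381 + v\right) \left(\left(-5 - 11\right)^{2} - 1189\right) = \left(-381 - 737\right) \left(\left(-5 - 11\right)^{2} - 1189\right) = - 1118 \left(\left(-5 - 11\right)^{2} - 1189\right) = - 1118 \left(\left(-16\right)^{2} - 1189\right) = - 1118 \left(256 - 1189\right) = \left(-1118\right) \left(-933\right) = 1043094$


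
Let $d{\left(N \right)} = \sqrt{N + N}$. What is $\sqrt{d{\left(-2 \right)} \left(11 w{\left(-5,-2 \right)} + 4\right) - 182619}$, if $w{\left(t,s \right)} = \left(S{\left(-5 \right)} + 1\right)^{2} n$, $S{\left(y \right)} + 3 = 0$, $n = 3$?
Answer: $\sqrt{-182619 + 272 i} \approx 0.318 + 427.34 i$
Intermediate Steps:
$S{\left(y \right)} = -3$ ($S{\left(y \right)} = -3 + 0 = -3$)
$d{\left(N \right)} = \sqrt{2} \sqrt{N}$ ($d{\left(N \right)} = \sqrt{2 N} = \sqrt{2} \sqrt{N}$)
$w{\left(t,s \right)} = 12$ ($w{\left(t,s \right)} = \left(-3 + 1\right)^{2} \cdot 3 = \left(-2\right)^{2} \cdot 3 = 4 \cdot 3 = 12$)
$\sqrt{d{\left(-2 \right)} \left(11 w{\left(-5,-2 \right)} + 4\right) - 182619} = \sqrt{\sqrt{2} \sqrt{-2} \left(11 \cdot 12 + 4\right) - 182619} = \sqrt{\sqrt{2} i \sqrt{2} \left(132 + 4\right) - 182619} = \sqrt{2 i 136 - 182619} = \sqrt{272 i - 182619} = \sqrt{-182619 + 272 i}$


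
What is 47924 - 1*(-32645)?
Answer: 80569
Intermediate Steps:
47924 - 1*(-32645) = 47924 + 32645 = 80569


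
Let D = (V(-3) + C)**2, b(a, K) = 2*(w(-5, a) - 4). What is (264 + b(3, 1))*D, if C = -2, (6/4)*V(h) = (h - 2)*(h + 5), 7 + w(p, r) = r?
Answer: 167648/9 ≈ 18628.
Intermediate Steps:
w(p, r) = -7 + r
V(h) = 2*(-2 + h)*(5 + h)/3 (V(h) = 2*((h - 2)*(h + 5))/3 = 2*((-2 + h)*(5 + h))/3 = 2*(-2 + h)*(5 + h)/3)
b(a, K) = -22 + 2*a (b(a, K) = 2*((-7 + a) - 4) = 2*(-11 + a) = -22 + 2*a)
D = 676/9 (D = ((-20/3 + 2*(-3) + (2/3)*(-3)**2) - 2)**2 = ((-20/3 - 6 + (2/3)*9) - 2)**2 = ((-20/3 - 6 + 6) - 2)**2 = (-20/3 - 2)**2 = (-26/3)**2 = 676/9 ≈ 75.111)
(264 + b(3, 1))*D = (264 + (-22 + 2*3))*(676/9) = (264 + (-22 + 6))*(676/9) = (264 - 16)*(676/9) = 248*(676/9) = 167648/9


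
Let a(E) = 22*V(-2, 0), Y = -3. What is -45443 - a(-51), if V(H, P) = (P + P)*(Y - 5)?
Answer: -45443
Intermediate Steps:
V(H, P) = -16*P (V(H, P) = (P + P)*(-3 - 5) = (2*P)*(-8) = -16*P)
a(E) = 0 (a(E) = 22*(-16*0) = 22*0 = 0)
-45443 - a(-51) = -45443 - 1*0 = -45443 + 0 = -45443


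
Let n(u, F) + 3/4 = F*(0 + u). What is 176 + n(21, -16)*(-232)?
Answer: 78302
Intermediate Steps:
n(u, F) = -¾ + F*u (n(u, F) = -¾ + F*(0 + u) = -¾ + F*u)
176 + n(21, -16)*(-232) = 176 + (-¾ - 16*21)*(-232) = 176 + (-¾ - 336)*(-232) = 176 - 1347/4*(-232) = 176 + 78126 = 78302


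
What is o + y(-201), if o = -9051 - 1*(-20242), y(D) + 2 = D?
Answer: 10988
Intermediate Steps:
y(D) = -2 + D
o = 11191 (o = -9051 + 20242 = 11191)
o + y(-201) = 11191 + (-2 - 201) = 11191 - 203 = 10988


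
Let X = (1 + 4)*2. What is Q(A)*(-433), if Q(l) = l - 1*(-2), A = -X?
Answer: 3464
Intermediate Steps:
X = 10 (X = 5*2 = 10)
A = -10 (A = -1*10 = -10)
Q(l) = 2 + l (Q(l) = l + 2 = 2 + l)
Q(A)*(-433) = (2 - 10)*(-433) = -8*(-433) = 3464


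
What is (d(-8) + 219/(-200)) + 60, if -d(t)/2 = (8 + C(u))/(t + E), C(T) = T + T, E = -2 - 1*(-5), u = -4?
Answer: 11781/200 ≈ 58.905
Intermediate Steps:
E = 3 (E = -2 + 5 = 3)
C(T) = 2*T
d(t) = 0 (d(t) = -2*(8 + 2*(-4))/(t + 3) = -2*(8 - 8)/(3 + t) = -0/(3 + t) = -2*0 = 0)
(d(-8) + 219/(-200)) + 60 = (0 + 219/(-200)) + 60 = (0 + 219*(-1/200)) + 60 = (0 - 219/200) + 60 = -219/200 + 60 = 11781/200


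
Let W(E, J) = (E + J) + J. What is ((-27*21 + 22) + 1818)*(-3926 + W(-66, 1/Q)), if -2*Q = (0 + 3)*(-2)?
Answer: -15242902/3 ≈ -5.0810e+6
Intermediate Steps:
Q = 3 (Q = -(0 + 3)*(-2)/2 = -3*(-2)/2 = -½*(-6) = 3)
W(E, J) = E + 2*J
((-27*21 + 22) + 1818)*(-3926 + W(-66, 1/Q)) = ((-27*21 + 22) + 1818)*(-3926 + (-66 + 2/3)) = ((-567 + 22) + 1818)*(-3926 + (-66 + 2*(⅓))) = (-545 + 1818)*(-3926 + (-66 + ⅔)) = 1273*(-3926 - 196/3) = 1273*(-11974/3) = -15242902/3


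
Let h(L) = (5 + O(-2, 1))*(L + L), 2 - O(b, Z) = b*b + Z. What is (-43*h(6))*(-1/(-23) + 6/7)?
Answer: -149640/161 ≈ -929.44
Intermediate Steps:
O(b, Z) = 2 - Z - b**2 (O(b, Z) = 2 - (b*b + Z) = 2 - (b**2 + Z) = 2 - (Z + b**2) = 2 + (-Z - b**2) = 2 - Z - b**2)
h(L) = 4*L (h(L) = (5 + (2 - 1*1 - 1*(-2)**2))*(L + L) = (5 + (2 - 1 - 1*4))*(2*L) = (5 + (2 - 1 - 4))*(2*L) = (5 - 3)*(2*L) = 2*(2*L) = 4*L)
(-43*h(6))*(-1/(-23) + 6/7) = (-172*6)*(-1/(-23) + 6/7) = (-43*24)*(-1*(-1/23) + 6*(1/7)) = -1032*(1/23 + 6/7) = -1032*145/161 = -149640/161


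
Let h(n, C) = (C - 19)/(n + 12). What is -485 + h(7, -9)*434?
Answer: -21367/19 ≈ -1124.6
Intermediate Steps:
h(n, C) = (-19 + C)/(12 + n)
-485 + h(7, -9)*434 = -485 + ((-19 - 9)/(12 + 7))*434 = -485 + (-28/19)*434 = -485 + ((1/19)*(-28))*434 = -485 - 28/19*434 = -485 - 12152/19 = -21367/19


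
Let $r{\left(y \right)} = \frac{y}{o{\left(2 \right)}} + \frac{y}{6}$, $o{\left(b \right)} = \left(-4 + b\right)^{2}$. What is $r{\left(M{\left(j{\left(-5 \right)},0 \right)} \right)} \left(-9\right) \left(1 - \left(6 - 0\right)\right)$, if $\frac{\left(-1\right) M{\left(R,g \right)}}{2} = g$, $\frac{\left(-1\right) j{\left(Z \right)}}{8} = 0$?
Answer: $0$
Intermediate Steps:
$j{\left(Z \right)} = 0$ ($j{\left(Z \right)} = \left(-8\right) 0 = 0$)
$M{\left(R,g \right)} = - 2 g$
$r{\left(y \right)} = \frac{5 y}{12}$ ($r{\left(y \right)} = \frac{y}{\left(-4 + 2\right)^{2}} + \frac{y}{6} = \frac{y}{\left(-2\right)^{2}} + y \frac{1}{6} = \frac{y}{4} + \frac{y}{6} = \frac{5 y}{12}$)
$r{\left(M{\left(j{\left(-5 \right)},0 \right)} \right)} \left(-9\right) \left(1 - \left(6 - 0\right)\right) = \frac{5 \left(\left(-2\right) 0\right)}{12} \left(-9\right) \left(1 - \left(6 - 0\right)\right) = \frac{5}{12} \cdot 0 \left(-9\right) \left(1 - \left(6 + 0\right)\right) = 0 \left(-9\right) \left(1 - 6\right) = 0 \left(1 - 6\right) = 0 \left(-5\right) = 0$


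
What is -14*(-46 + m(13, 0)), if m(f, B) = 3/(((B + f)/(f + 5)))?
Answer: 7616/13 ≈ 585.85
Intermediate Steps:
m(f, B) = 3*(5 + f)/(B + f) (m(f, B) = 3/(((B + f)/(5 + f))) = 3*((5 + f)/(B + f)) = 3*(5 + f)/(B + f))
-14*(-46 + m(13, 0)) = -14*(-46 + 3*(5 + 13)/(0 + 13)) = -14*(-46 + 3*18/13) = -14*(-46 + 3*(1/13)*18) = -14*(-46 + 54/13) = -14*(-544/13) = 7616/13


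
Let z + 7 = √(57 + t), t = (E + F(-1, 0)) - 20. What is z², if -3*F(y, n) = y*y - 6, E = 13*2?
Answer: (21 - √582)²/9 ≈ 1.0848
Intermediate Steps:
E = 26
F(y, n) = 2 - y²/3 (F(y, n) = -(y*y - 6)/3 = -(y² - 6)/3 = -(-6 + y²)/3 = 2 - y²/3)
t = 23/3 (t = (26 + (2 - ⅓*(-1)²)) - 20 = (26 + (2 - ⅓*1)) - 20 = (26 + (2 - ⅓)) - 20 = (26 + 5/3) - 20 = 83/3 - 20 = 23/3 ≈ 7.6667)
z = -7 + √582/3 (z = -7 + √(57 + 23/3) = -7 + √(194/3) = -7 + √582/3 ≈ 1.0416)
z² = (-7 + √582/3)²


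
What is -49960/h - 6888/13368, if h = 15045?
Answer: -6429127/1676013 ≈ -3.8360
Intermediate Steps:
-49960/h - 6888/13368 = -49960/15045 - 6888/13368 = -49960*1/15045 - 6888*1/13368 = -9992/3009 - 287/557 = -6429127/1676013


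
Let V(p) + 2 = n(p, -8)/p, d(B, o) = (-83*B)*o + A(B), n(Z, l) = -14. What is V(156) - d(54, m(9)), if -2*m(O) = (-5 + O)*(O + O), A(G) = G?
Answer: -12589831/78 ≈ -1.6141e+5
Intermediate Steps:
m(O) = -O*(-5 + O) (m(O) = -(-5 + O)*(O + O)/2 = -(-5 + O)*2*O/2 = -O*(-5 + O))
d(B, o) = B - 83*B*o (d(B, o) = (-83*B)*o + B = -83*B*o + B = B - 83*B*o)
V(p) = -2 - 14/p
V(156) - d(54, m(9)) = (-2 - 14/156) - 54*(1 - 747*(5 - 1*9)) = (-2 - 14*1/156) - 54*(1 - 747*(5 - 9)) = (-2 - 7/78) - 54*(1 - 747*(-4)) = -163/78 - 54*(1 - 83*(-36)) = -163/78 - 54*(1 + 2988) = -163/78 - 54*2989 = -163/78 - 1*161406 = -163/78 - 161406 = -12589831/78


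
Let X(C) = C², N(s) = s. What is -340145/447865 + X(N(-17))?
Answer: 25818568/89573 ≈ 288.24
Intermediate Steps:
-340145/447865 + X(N(-17)) = -340145/447865 + (-17)² = -340145*1/447865 + 289 = -68029/89573 + 289 = 25818568/89573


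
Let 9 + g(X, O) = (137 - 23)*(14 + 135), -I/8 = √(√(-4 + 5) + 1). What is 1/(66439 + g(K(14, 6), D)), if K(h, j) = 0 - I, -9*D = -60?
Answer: 1/83416 ≈ 1.1988e-5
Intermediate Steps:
I = -8*√2 (I = -8*√(√(-4 + 5) + 1) = -8*√(√1 + 1) = -8*√(1 + 1) = -8*√2 ≈ -11.314)
D = 20/3 (D = -⅑*(-60) = 20/3 ≈ 6.6667)
K(h, j) = 8*√2 (K(h, j) = 0 - (-8)*√2 = 0 + 8*√2 = 8*√2)
g(X, O) = 16977 (g(X, O) = -9 + (137 - 23)*(14 + 135) = -9 + 114*149 = -9 + 16986 = 16977)
1/(66439 + g(K(14, 6), D)) = 1/(66439 + 16977) = 1/83416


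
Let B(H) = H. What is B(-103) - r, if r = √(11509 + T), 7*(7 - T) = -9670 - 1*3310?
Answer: -103 - 2*√163786/7 ≈ -218.63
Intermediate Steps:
T = 13029/7 (T = 7 - (-9670 - 1*3310)/7 = 7 - (-9670 - 3310)/7 = 7 - ⅐*(-12980) = 7 + 12980/7 = 13029/7 ≈ 1861.3)
r = 2*√163786/7 (r = √(11509 + 13029/7) = √(93592/7) = 2*√163786/7 ≈ 115.63)
B(-103) - r = -103 - 2*√163786/7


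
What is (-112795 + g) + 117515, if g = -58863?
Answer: -54143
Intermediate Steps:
(-112795 + g) + 117515 = (-112795 - 58863) + 117515 = -171658 + 117515 = -54143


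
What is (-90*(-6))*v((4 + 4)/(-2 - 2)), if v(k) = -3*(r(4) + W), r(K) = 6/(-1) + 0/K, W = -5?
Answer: 17820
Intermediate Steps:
r(K) = -6 (r(K) = 6*(-1) + 0 = -6 + 0 = -6)
v(k) = 33 (v(k) = -3*(-6 - 5) = -3*(-11) = 33)
(-90*(-6))*v((4 + 4)/(-2 - 2)) = -90*(-6)*33 = 540*33 = 17820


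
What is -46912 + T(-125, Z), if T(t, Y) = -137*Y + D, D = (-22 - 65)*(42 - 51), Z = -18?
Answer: -43663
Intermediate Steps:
D = 783 (D = -87*(-9) = 783)
T(t, Y) = 783 - 137*Y (T(t, Y) = -137*Y + 783 = 783 - 137*Y)
-46912 + T(-125, Z) = -46912 + (783 - 137*(-18)) = -46912 + (783 + 2466) = -46912 + 3249 = -43663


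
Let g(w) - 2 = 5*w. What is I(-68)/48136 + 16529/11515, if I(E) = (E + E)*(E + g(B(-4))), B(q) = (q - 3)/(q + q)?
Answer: 892147159/554286040 ≈ 1.6095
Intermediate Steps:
B(q) = (-3 + q)/(2*q) (B(q) = (-3 + q)/((2*q)) = (-3 + q)*(1/(2*q)) = (-3 + q)/(2*q))
g(w) = 2 + 5*w
I(E) = 2*E*(51/8 + E) (I(E) = (E + E)*(E + (2 + 5*((1/2)*(-3 - 4)/(-4)))) = (2*E)*(E + (2 + 5*((1/2)*(-1/4)*(-7)))) = (2*E)*(E + (2 + 5*(7/8))) = (2*E)*(E + (2 + 35/8)) = (2*E)*(E + 51/8) = (2*E)*(51/8 + E) = 2*E*(51/8 + E))
I(-68)/48136 + 16529/11515 = ((1/4)*(-68)*(51 + 8*(-68)))/48136 + 16529/11515 = ((1/4)*(-68)*(51 - 544))*(1/48136) + 16529*(1/11515) = ((1/4)*(-68)*(-493))*(1/48136) + 16529/11515 = 8381*(1/48136) + 16529/11515 = 8381/48136 + 16529/11515 = 892147159/554286040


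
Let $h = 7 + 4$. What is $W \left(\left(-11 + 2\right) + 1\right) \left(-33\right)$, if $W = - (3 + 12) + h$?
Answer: $-1056$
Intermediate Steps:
$h = 11$
$W = -4$ ($W = - (3 + 12) + 11 = \left(-1\right) 15 + 11 = -15 + 11 = -4$)
$W \left(\left(-11 + 2\right) + 1\right) \left(-33\right) = - 4 \left(\left(-11 + 2\right) + 1\right) \left(-33\right) = - 4 \left(-9 + 1\right) \left(-33\right) = \left(-4\right) \left(-8\right) \left(-33\right) = 32 \left(-33\right) = -1056$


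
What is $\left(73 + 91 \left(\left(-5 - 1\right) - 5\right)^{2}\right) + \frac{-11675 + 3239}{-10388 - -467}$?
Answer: $\frac{36657600}{3307} \approx 11085.0$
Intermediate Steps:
$\left(73 + 91 \left(\left(-5 - 1\right) - 5\right)^{2}\right) + \frac{-11675 + 3239}{-10388 - -467} = \left(73 + 91 \left(\left(-5 - 1\right) - 5\right)^{2}\right) - \frac{8436}{-10388 + \left(-10478 + 10945\right)} = \left(73 + 91 \left(-6 - 5\right)^{2}\right) - \frac{8436}{-10388 + 467} = \left(73 + 91 \left(-11\right)^{2}\right) - \frac{8436}{-9921} = \left(73 + 91 \cdot 121\right) - - \frac{2812}{3307} = \left(73 + 11011\right) + \frac{2812}{3307} = 11084 + \frac{2812}{3307} = \frac{36657600}{3307}$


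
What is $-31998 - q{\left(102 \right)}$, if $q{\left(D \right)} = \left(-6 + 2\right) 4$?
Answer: $-31982$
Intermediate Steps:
$q{\left(D \right)} = -16$ ($q{\left(D \right)} = \left(-4\right) 4 = -16$)
$-31998 - q{\left(102 \right)} = -31998 - -16 = -31998 + 16 = -31982$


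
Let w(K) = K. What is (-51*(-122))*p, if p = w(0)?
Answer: 0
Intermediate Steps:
p = 0
(-51*(-122))*p = -51*(-122)*0 = 6222*0 = 0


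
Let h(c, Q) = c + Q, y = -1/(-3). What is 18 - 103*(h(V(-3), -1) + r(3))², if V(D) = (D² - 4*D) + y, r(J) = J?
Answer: -504538/9 ≈ -56060.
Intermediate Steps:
y = ⅓ (y = -1*(-⅓) = ⅓ ≈ 0.33333)
V(D) = ⅓ + D² - 4*D (V(D) = (D² - 4*D) + ⅓ = ⅓ + D² - 4*D)
h(c, Q) = Q + c
18 - 103*(h(V(-3), -1) + r(3))² = 18 - 103*((-1 + (⅓ + (-3)² - 4*(-3))) + 3)² = 18 - 103*((-1 + (⅓ + 9 + 12)) + 3)² = 18 - 103*((-1 + 64/3) + 3)² = 18 - 103*(61/3 + 3)² = 18 - 103*(70/3)² = 18 - 103*4900/9 = 18 - 504700/9 = -504538/9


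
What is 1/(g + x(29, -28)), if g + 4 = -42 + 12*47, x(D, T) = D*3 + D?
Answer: 1/634 ≈ 0.0015773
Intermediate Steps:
x(D, T) = 4*D (x(D, T) = 3*D + D = 4*D)
g = 518 (g = -4 + (-42 + 12*47) = -4 + (-42 + 564) = -4 + 522 = 518)
1/(g + x(29, -28)) = 1/(518 + 4*29) = 1/(518 + 116) = 1/634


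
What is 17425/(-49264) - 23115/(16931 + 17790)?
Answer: -1743750785/1710495344 ≈ -1.0194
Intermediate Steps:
17425/(-49264) - 23115/(16931 + 17790) = 17425*(-1/49264) - 23115/34721 = -17425/49264 - 23115*1/34721 = -17425/49264 - 23115/34721 = -1743750785/1710495344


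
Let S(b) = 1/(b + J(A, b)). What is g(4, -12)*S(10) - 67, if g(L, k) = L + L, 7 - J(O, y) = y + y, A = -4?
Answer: -209/3 ≈ -69.667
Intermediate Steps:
J(O, y) = 7 - 2*y (J(O, y) = 7 - (y + y) = 7 - 2*y)
g(L, k) = 2*L
S(b) = 1/(7 - b) (S(b) = 1/(b + (7 - 2*b)) = 1/(7 - b))
g(4, -12)*S(10) - 67 = (2*4)/(7 - 1*10) - 67 = 8/(7 - 10) - 67 = 8/(-3) - 67 = 8*(-⅓) - 67 = -8/3 - 67 = -209/3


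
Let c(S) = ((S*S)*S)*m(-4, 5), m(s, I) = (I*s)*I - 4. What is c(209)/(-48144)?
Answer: 118681277/6018 ≈ 19721.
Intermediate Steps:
m(s, I) = -4 + s*I**2 (m(s, I) = s*I**2 - 4 = -4 + s*I**2)
c(S) = -104*S**3 (c(S) = ((S*S)*S)*(-4 - 4*5**2) = (S**2*S)*(-4 - 4*25) = S**3*(-4 - 100) = S**3*(-104) = -104*S**3)
c(209)/(-48144) = -104*209**3/(-48144) = -104*9129329*(-1/48144) = -949450216*(-1/48144) = 118681277/6018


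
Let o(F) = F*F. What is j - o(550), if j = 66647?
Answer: -235853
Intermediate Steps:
o(F) = F²
j - o(550) = 66647 - 1*550² = 66647 - 1*302500 = 66647 - 302500 = -235853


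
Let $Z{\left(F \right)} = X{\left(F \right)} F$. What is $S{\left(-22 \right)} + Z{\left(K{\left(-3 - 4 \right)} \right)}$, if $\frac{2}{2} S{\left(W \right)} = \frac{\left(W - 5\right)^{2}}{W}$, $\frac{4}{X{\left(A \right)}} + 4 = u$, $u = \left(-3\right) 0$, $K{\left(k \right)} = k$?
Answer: $- \frac{575}{22} \approx -26.136$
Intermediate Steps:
$u = 0$
$X{\left(A \right)} = -1$ ($X{\left(A \right)} = \frac{4}{-4 + 0} = \frac{4}{-4} = 4 \left(- \frac{1}{4}\right) = -1$)
$Z{\left(F \right)} = - F$
$S{\left(W \right)} = \frac{\left(-5 + W\right)^{2}}{W}$ ($S{\left(W \right)} = \frac{\left(W - 5\right)^{2}}{W} = \frac{\left(-5 + W\right)^{2}}{W}$)
$S{\left(-22 \right)} + Z{\left(K{\left(-3 - 4 \right)} \right)} = \frac{\left(-5 - 22\right)^{2}}{-22} - \left(-3 - 4\right) = - \frac{\left(-27\right)^{2}}{22} - -7 = \left(- \frac{1}{22}\right) 729 + 7 = - \frac{729}{22} + 7 = - \frac{575}{22}$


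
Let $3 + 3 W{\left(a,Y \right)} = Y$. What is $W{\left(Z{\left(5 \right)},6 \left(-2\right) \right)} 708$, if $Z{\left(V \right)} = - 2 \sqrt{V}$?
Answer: $-3540$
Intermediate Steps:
$W{\left(a,Y \right)} = -1 + \frac{Y}{3}$
$W{\left(Z{\left(5 \right)},6 \left(-2\right) \right)} 708 = \left(-1 + \frac{6 \left(-2\right)}{3}\right) 708 = \left(-1 + \frac{1}{3} \left(-12\right)\right) 708 = \left(-1 - 4\right) 708 = \left(-5\right) 708 = -3540$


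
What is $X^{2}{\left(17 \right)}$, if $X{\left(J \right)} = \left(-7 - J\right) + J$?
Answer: $49$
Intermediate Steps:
$X{\left(J \right)} = -7$
$X^{2}{\left(17 \right)} = \left(-7\right)^{2} = 49$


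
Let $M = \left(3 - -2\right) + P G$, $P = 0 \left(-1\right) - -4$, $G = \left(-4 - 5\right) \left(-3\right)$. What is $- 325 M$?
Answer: $-36725$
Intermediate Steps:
$G = 27$ ($G = \left(-9\right) \left(-3\right) = 27$)
$P = 4$ ($P = 0 + 4 = 4$)
$M = 113$ ($M = \left(3 - -2\right) + 4 \cdot 27 = \left(3 + 2\right) + 108 = 5 + 108 = 113$)
$- 325 M = \left(-325\right) 113 = -36725$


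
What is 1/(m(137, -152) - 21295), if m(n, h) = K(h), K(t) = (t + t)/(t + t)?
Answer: -1/21294 ≈ -4.6962e-5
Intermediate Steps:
K(t) = 1 (K(t) = (2*t)/((2*t)) = (2*t)*(1/(2*t)) = 1)
m(n, h) = 1
1/(m(137, -152) - 21295) = 1/(1 - 21295) = 1/(-21294) = -1/21294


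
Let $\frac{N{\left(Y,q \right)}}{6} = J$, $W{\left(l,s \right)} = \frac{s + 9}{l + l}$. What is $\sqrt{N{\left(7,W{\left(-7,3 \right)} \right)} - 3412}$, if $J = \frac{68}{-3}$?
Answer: $2 i \sqrt{887} \approx 59.565 i$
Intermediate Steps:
$W{\left(l,s \right)} = \frac{9 + s}{2 l}$
$J = - \frac{68}{3}$ ($J = 68 \left(- \frac{1}{3}\right) = - \frac{68}{3} \approx -22.667$)
$N{\left(Y,q \right)} = -136$ ($N{\left(Y,q \right)} = 6 \left(- \frac{68}{3}\right) = -136$)
$\sqrt{N{\left(7,W{\left(-7,3 \right)} \right)} - 3412} = \sqrt{-136 - 3412} = \sqrt{-3548} = 2 i \sqrt{887}$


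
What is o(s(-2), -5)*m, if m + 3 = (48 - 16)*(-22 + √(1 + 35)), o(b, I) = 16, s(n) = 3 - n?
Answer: -8240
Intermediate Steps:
m = -515 (m = -3 + (48 - 16)*(-22 + √(1 + 35)) = -3 + 32*(-22 + √36) = -3 + 32*(-22 + 6) = -3 + 32*(-16) = -3 - 512 = -515)
o(s(-2), -5)*m = 16*(-515) = -8240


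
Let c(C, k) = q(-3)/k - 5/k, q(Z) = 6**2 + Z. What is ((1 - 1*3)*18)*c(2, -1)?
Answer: 1008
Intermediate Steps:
q(Z) = 36 + Z
c(C, k) = 28/k (c(C, k) = (36 - 3)/k - 5/k = 33/k - 5/k = 28/k)
((1 - 1*3)*18)*c(2, -1) = ((1 - 1*3)*18)*(28/(-1)) = ((1 - 3)*18)*(28*(-1)) = -2*18*(-28) = -36*(-28) = 1008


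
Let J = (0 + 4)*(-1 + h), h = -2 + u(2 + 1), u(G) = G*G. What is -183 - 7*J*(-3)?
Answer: 321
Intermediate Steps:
u(G) = G**2
h = 7 (h = -2 + (2 + 1)**2 = -2 + 3**2 = -2 + 9 = 7)
J = 24 (J = (0 + 4)*(-1 + 7) = 4*6 = 24)
-183 - 7*J*(-3) = -183 - 7*24*(-3) = -183 - 168*(-3) = -183 + 504 = 321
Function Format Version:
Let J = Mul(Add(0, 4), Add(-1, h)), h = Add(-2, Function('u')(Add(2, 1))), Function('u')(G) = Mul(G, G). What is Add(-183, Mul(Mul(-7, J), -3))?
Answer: 321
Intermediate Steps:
Function('u')(G) = Pow(G, 2)
h = 7 (h = Add(-2, Pow(Add(2, 1), 2)) = Add(-2, Pow(3, 2)) = Add(-2, 9) = 7)
J = 24 (J = Mul(Add(0, 4), Add(-1, 7)) = Mul(4, 6) = 24)
Add(-183, Mul(Mul(-7, J), -3)) = Add(-183, Mul(Mul(-7, 24), -3)) = Add(-183, Mul(-168, -3)) = Add(-183, 504) = 321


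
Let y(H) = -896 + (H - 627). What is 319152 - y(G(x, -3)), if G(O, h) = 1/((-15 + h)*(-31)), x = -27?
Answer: 178936649/558 ≈ 3.2068e+5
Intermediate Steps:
G(O, h) = -1/(31*(-15 + h)) (G(O, h) = -1/31/(-15 + h) = -1/(31*(-15 + h)))
y(H) = -1523 + H (y(H) = -896 + (-627 + H) = -1523 + H)
319152 - y(G(x, -3)) = 319152 - (-1523 - 1/(-465 + 31*(-3))) = 319152 - (-1523 - 1/(-465 - 93)) = 319152 - (-1523 - 1/(-558)) = 319152 - (-1523 - 1*(-1/558)) = 319152 - (-1523 + 1/558) = 319152 - 1*(-849833/558) = 319152 + 849833/558 = 178936649/558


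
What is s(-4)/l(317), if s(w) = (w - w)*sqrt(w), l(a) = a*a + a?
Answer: 0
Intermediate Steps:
l(a) = a + a**2 (l(a) = a**2 + a = a + a**2)
s(w) = 0 (s(w) = 0*sqrt(w) = 0)
s(-4)/l(317) = 0/((317*(1 + 317))) = 0/((317*318)) = 0/100806 = 0*(1/100806) = 0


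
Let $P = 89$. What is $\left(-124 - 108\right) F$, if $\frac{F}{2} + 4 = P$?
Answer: $-39440$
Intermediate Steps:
$F = 170$ ($F = -8 + 2 \cdot 89 = -8 + 178 = 170$)
$\left(-124 - 108\right) F = \left(-124 - 108\right) 170 = \left(-232\right) 170 = -39440$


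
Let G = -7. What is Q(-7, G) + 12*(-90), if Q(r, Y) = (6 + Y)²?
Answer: -1079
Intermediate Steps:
Q(-7, G) + 12*(-90) = (6 - 7)² + 12*(-90) = (-1)² - 1080 = 1 - 1080 = -1079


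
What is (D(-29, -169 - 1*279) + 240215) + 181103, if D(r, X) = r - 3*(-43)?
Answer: 421418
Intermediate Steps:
D(r, X) = 129 + r (D(r, X) = r + 129 = 129 + r)
(D(-29, -169 - 1*279) + 240215) + 181103 = ((129 - 29) + 240215) + 181103 = (100 + 240215) + 181103 = 240315 + 181103 = 421418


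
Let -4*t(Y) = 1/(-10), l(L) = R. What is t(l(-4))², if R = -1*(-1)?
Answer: 1/1600 ≈ 0.00062500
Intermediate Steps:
R = 1
l(L) = 1
t(Y) = 1/40 (t(Y) = -¼/(-10) = -¼*(-⅒) = 1/40)
t(l(-4))² = (1/40)² = 1/1600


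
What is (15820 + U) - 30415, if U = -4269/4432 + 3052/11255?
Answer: -728064646331/49882160 ≈ -14596.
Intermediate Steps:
U = -34521131/49882160 (U = -4269*1/4432 + 3052*(1/11255) = -4269/4432 + 3052/11255 = -34521131/49882160 ≈ -0.69205)
(15820 + U) - 30415 = (15820 - 34521131/49882160) - 30415 = 789101250069/49882160 - 30415 = -728064646331/49882160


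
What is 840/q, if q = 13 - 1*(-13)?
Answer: 420/13 ≈ 32.308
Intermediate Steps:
q = 26 (q = 13 + 13 = 26)
840/q = 840/26 = 840*(1/26) = 420/13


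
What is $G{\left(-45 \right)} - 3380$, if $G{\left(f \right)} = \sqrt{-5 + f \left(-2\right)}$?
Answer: $-3380 + \sqrt{85} \approx -3370.8$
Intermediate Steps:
$G{\left(f \right)} = \sqrt{-5 - 2 f}$
$G{\left(-45 \right)} - 3380 = \sqrt{-5 - -90} - 3380 = \sqrt{-5 + 90} - 3380 = \sqrt{85} - 3380 = -3380 + \sqrt{85}$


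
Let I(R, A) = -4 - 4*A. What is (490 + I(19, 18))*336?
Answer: 139104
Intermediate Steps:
(490 + I(19, 18))*336 = (490 + (-4 - 4*18))*336 = (490 + (-4 - 72))*336 = (490 - 76)*336 = 414*336 = 139104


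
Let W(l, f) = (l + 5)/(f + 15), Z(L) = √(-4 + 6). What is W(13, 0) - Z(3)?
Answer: 6/5 - √2 ≈ -0.21421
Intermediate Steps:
Z(L) = √2
W(l, f) = (5 + l)/(15 + f)
W(13, 0) - Z(3) = (5 + 13)/(15 + 0) - √2 = 18/15 - √2 = (1/15)*18 - √2 = 6/5 - √2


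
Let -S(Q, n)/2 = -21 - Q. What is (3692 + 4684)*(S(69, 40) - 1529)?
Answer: -11299224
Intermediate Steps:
S(Q, n) = 42 + 2*Q (S(Q, n) = -2*(-21 - Q) = 42 + 2*Q)
(3692 + 4684)*(S(69, 40) - 1529) = (3692 + 4684)*((42 + 2*69) - 1529) = 8376*((42 + 138) - 1529) = 8376*(180 - 1529) = 8376*(-1349) = -11299224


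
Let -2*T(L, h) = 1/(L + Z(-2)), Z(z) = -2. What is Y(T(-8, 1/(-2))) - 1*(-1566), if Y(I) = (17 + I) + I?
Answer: 15831/10 ≈ 1583.1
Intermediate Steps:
T(L, h) = -1/(2*(-2 + L)) (T(L, h) = -1/(2*(L - 2)) = -1/(2*(-2 + L)))
Y(I) = 17 + 2*I
Y(T(-8, 1/(-2))) - 1*(-1566) = (17 + 2*(-1/(-4 + 2*(-8)))) - 1*(-1566) = (17 + 2*(-1/(-4 - 16))) + 1566 = (17 + 2*(-1/(-20))) + 1566 = (17 + 2*(-1*(-1/20))) + 1566 = (17 + 2*(1/20)) + 1566 = (17 + ⅒) + 1566 = 171/10 + 1566 = 15831/10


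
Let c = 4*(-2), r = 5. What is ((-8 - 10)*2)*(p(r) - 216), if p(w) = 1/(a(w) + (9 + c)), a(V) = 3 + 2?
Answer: 7770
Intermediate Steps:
c = -8
a(V) = 5
p(w) = ⅙ (p(w) = 1/(5 + (9 - 8)) = 1/(5 + 1) = 1/6 = ⅙)
((-8 - 10)*2)*(p(r) - 216) = ((-8 - 10)*2)*(⅙ - 216) = -18*2*(-1295/6) = -36*(-1295/6) = 7770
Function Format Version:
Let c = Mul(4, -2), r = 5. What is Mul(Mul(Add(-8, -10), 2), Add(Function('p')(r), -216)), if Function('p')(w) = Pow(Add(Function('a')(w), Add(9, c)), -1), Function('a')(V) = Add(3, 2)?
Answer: 7770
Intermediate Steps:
c = -8
Function('a')(V) = 5
Function('p')(w) = Rational(1, 6) (Function('p')(w) = Pow(Add(5, Add(9, -8)), -1) = Pow(Add(5, 1), -1) = Pow(6, -1) = Rational(1, 6))
Mul(Mul(Add(-8, -10), 2), Add(Function('p')(r), -216)) = Mul(Mul(Add(-8, -10), 2), Add(Rational(1, 6), -216)) = Mul(Mul(-18, 2), Rational(-1295, 6)) = Mul(-36, Rational(-1295, 6)) = 7770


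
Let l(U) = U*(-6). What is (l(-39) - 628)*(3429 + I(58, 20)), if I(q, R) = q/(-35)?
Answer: -47263058/35 ≈ -1.3504e+6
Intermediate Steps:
l(U) = -6*U
I(q, R) = -q/35 (I(q, R) = q*(-1/35) = -q/35)
(l(-39) - 628)*(3429 + I(58, 20)) = (-6*(-39) - 628)*(3429 - 1/35*58) = (234 - 628)*(3429 - 58/35) = -394*119957/35 = -47263058/35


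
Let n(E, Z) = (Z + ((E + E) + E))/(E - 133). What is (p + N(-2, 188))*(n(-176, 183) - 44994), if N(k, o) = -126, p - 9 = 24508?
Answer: -113034406397/103 ≈ -1.0974e+9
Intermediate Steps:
p = 24517 (p = 9 + 24508 = 24517)
n(E, Z) = (Z + 3*E)/(-133 + E) (n(E, Z) = (Z + (2*E + E))/(-133 + E) = (Z + 3*E)/(-133 + E))
(p + N(-2, 188))*(n(-176, 183) - 44994) = (24517 - 126)*((183 + 3*(-176))/(-133 - 176) - 44994) = 24391*((183 - 528)/(-309) - 44994) = 24391*(-1/309*(-345) - 44994) = 24391*(115/103 - 44994) = 24391*(-4634267/103) = -113034406397/103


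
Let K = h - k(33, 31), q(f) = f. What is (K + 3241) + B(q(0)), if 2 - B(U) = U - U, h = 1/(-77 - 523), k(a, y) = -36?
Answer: 1967399/600 ≈ 3279.0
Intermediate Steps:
h = -1/600 (h = 1/(-600) = -1/600 ≈ -0.0016667)
B(U) = 2 (B(U) = 2 - (U - U) = 2 - 1*0 = 2 + 0 = 2)
K = 21599/600 (K = -1/600 - 1*(-36) = -1/600 + 36 = 21599/600 ≈ 35.998)
(K + 3241) + B(q(0)) = (21599/600 + 3241) + 2 = 1966199/600 + 2 = 1967399/600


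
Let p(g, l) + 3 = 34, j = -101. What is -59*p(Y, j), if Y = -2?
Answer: -1829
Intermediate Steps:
p(g, l) = 31 (p(g, l) = -3 + 34 = 31)
-59*p(Y, j) = -59*31 = -1829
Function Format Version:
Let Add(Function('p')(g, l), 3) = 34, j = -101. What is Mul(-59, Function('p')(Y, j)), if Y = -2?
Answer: -1829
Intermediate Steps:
Function('p')(g, l) = 31 (Function('p')(g, l) = Add(-3, 34) = 31)
Mul(-59, Function('p')(Y, j)) = Mul(-59, 31) = -1829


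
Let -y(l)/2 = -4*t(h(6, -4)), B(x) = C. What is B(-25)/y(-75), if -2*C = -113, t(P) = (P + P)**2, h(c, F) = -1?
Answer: 113/64 ≈ 1.7656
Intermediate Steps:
t(P) = 4*P**2 (t(P) = (2*P)**2 = 4*P**2)
C = 113/2 (C = -1/2*(-113) = 113/2 ≈ 56.500)
B(x) = 113/2
y(l) = 32 (y(l) = -(-8)*4*(-1)**2 = -(-8)*4*1 = -(-8)*4 = -2*(-16) = 32)
B(-25)/y(-75) = (113/2)/32 = (113/2)*(1/32) = 113/64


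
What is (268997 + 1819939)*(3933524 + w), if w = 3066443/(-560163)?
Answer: 1534261894826270328/186721 ≈ 8.2169e+12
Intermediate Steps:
w = -3066443/560163 (w = 3066443*(-1/560163) = -3066443/560163 ≈ -5.4742)
(268997 + 1819939)*(3933524 + w) = (268997 + 1819939)*(3933524 - 3066443/560163) = 2088936*(2203411537969/560163) = 1534261894826270328/186721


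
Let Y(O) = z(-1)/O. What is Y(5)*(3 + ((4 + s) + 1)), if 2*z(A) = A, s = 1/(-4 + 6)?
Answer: -17/20 ≈ -0.85000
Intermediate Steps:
s = ½ (s = 1/2 = ½ ≈ 0.50000)
z(A) = A/2
Y(O) = -1/(2*O) (Y(O) = ((½)*(-1))/O = -1/(2*O))
Y(5)*(3 + ((4 + s) + 1)) = (-½/5)*(3 + ((4 + ½) + 1)) = (-½*⅕)*(3 + (9/2 + 1)) = -(3 + 11/2)/10 = -⅒*17/2 = -17/20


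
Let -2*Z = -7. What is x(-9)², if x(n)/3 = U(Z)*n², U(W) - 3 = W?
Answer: 9979281/4 ≈ 2.4948e+6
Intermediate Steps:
Z = 7/2 (Z = -½*(-7) = 7/2 ≈ 3.5000)
U(W) = 3 + W
x(n) = 39*n²/2 (x(n) = 3*((3 + 7/2)*n²) = 3*(13*n²/2) = 39*n²/2)
x(-9)² = ((39/2)*(-9)²)² = ((39/2)*81)² = (3159/2)² = 9979281/4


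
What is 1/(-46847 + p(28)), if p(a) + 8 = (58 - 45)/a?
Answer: -28/1311927 ≈ -2.1343e-5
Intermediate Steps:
p(a) = -8 + 13/a (p(a) = -8 + (58 - 45)/a = -8 + 13/a)
1/(-46847 + p(28)) = 1/(-46847 + (-8 + 13/28)) = 1/(-46847 - 211/28) = 1/(-1311927/28) = -28/1311927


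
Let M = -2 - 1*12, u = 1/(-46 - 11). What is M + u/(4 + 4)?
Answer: -6385/456 ≈ -14.002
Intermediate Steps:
u = -1/57 (u = 1/(-57) = -1/57 ≈ -0.017544)
M = -14 (M = -2 - 12 = -14)
M + u/(4 + 4) = -14 - 1/(57*(4 + 4)) = -14 - 1/57/8 = -14 - 1/57*1/8 = -14 - 1/456 = -6385/456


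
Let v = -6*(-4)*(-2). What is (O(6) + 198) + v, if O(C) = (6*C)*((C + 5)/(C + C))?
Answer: 183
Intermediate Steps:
v = -48 (v = 24*(-2) = -48)
O(C) = 15 + 3*C (O(C) = (6*C)*((5 + C)/((2*C))) = (6*C)*((5 + C)*(1/(2*C))) = (6*C)*((5 + C)/(2*C)) = 15 + 3*C)
(O(6) + 198) + v = ((15 + 3*6) + 198) - 48 = ((15 + 18) + 198) - 48 = (33 + 198) - 48 = 231 - 48 = 183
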